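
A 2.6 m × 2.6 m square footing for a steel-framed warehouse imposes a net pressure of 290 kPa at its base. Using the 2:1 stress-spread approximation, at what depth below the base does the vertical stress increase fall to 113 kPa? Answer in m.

z ≈ 1.57 m

2:1 spreading — at depth z the loaded area has grown by z in each plan dimension:
qB²/(B+z)² = Δσ_z ⇒ z = B(√(q/Δσ_z) − 1) = 2.6×(√(290/113) − 1) = 1.565 m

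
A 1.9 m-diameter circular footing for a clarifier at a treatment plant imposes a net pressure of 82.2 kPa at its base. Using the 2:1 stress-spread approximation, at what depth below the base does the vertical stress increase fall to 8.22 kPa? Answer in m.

2:1 spreading — at depth z the loaded area has grown by z in each plan dimension:
qD²/(D+z)² = Δσ_z ⇒ z = D(√(q/Δσ_z) − 1) = 1.9×(√(82.2/8.22) − 1) = 4.108 m

z ≈ 4.11 m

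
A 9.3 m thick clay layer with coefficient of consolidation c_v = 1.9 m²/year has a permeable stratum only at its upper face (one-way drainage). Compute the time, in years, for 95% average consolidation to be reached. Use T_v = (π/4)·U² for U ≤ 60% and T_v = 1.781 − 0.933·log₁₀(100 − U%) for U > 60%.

t ≈ 51.4 years

Drainage path length: H_d = H = 9.3 m (single drainage).
U > 60%: T_v = 1.781 − 0.933·log₁₀(100 − 95) = 1.1289.
t = T_v·H_d²/c_v = 1.1289×9.3²/1.9 = 51.39 years.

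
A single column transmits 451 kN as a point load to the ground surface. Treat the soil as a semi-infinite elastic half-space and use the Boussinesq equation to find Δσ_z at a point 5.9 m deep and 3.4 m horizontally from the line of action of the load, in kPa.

Boussinesq vertical stress below a point load on an elastic half-space:
Δσ_z = 3P/(2πz²) · [1 + (r/z)²]^(−5/2)
r/z = 3.4/5.9 = 0.57627; [1+(r/z)²]^(−5/2) = 0.48828.
Δσ_z = 3×451/(2π×5.9²) × 0.48828 = 6.1861 × 0.48828 = 3.021 kPa

Δσ_z ≈ 3.02 kPa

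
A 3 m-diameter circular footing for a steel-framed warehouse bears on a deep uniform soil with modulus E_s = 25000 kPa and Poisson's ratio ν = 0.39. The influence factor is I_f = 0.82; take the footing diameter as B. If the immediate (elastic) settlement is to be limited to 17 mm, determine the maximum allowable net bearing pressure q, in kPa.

q ≈ 204 kPa

S_e = q·B·(1−ν²)/E_s · I_f  ⇒  q = S_e·E_s / (B·(1−ν²)·I_f).
q = 0.017 × 25000 / (3 × 0.8479 × 0.82) = 203.8 kPa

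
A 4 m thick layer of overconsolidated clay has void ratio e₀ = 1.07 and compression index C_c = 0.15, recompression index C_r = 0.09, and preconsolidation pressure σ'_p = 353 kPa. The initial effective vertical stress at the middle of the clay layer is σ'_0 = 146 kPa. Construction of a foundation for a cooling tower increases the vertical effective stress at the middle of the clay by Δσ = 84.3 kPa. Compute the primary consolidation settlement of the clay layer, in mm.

S_c ≈ 34.4 mm

Final effective stress: σ'_f = 146 + 84.3 = 230.3 kPa.
σ'_f = 230.3 ≤ σ'_p = 353 kPa, so the clay remains overconsolidated and only the recompression index applies:
S_c = C_r·H/(1+e₀)·log₁₀(σ'_f/σ'_0) = 0.09×4/2.07×log₁₀(230.3/146)
    = 0.17392 × 0.19794 = 0.03442 m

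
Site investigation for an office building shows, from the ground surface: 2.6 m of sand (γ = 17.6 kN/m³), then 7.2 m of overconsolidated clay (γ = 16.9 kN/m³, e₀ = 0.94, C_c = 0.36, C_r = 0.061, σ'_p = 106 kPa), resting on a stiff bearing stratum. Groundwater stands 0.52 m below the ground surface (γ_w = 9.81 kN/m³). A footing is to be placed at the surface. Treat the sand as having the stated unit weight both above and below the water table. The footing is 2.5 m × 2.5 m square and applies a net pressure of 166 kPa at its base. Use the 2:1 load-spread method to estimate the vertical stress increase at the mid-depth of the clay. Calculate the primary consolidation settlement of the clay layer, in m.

Mid-depth of clay below the ground surface: z = 2.6 + 7.2/2 = 6.2 m.
Total vertical stress at mid-clay: σ_v = 17.6×2.6 + 16.9×3.6 = 106.6 kPa.
Pore pressure: u = 9.81×(6.2 − 0.52) = 55.721 kPa.
Initial effective stress: σ'_0 = σ_v − u = 106.6 − 55.721 = 50.879 kPa.
Stress increase at mid-clay by the 2:1 spreading method:
Δσ = qBL/((B+z)(L+z)) = 166×2.5×2.5/((2.5+6.2)(2.5+6.2)) = 13.707 kPa
Final effective stress: σ'_f = 50.879 + 13.707 = 64.586 kPa.
σ'_f = 64.586 ≤ σ'_p = 106 kPa, so the clay remains overconsolidated and only the recompression index applies:
S_c = C_r·H/(1+e₀)·log₁₀(σ'_f/σ'_0) = 0.061×7.2/1.94×log₁₀(64.586/50.879)
    = 0.22639 × 0.1036 = 0.02345 m

S_c ≈ 0.0235 m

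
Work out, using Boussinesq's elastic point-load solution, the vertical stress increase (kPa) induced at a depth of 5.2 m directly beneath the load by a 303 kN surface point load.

Boussinesq vertical stress below a point load on an elastic half-space:
Δσ_z = 3P/(2πz²) · [1 + (r/z)²]^(−5/2)
r/z = 0/5.2 = 0; [1+(r/z)²]^(−5/2) = 1.
Δσ_z = 3×303/(2π×5.2²) × 1 = 5.3503 × 1 = 5.35 kPa

Δσ_z ≈ 5.35 kPa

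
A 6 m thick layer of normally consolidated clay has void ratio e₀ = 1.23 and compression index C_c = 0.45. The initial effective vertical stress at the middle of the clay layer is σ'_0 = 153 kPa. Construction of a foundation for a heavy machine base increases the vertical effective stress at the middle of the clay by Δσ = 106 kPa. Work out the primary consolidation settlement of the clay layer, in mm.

Final effective stress: σ'_f = σ'_0 + Δσ = 153 + 106 = 259 kPa.
Normally consolidated clay, so the full stress increment lies on the virgin compression line:
S_c = C_c·H/(1+e₀)·log₁₀(σ'_f/σ'_0) = 0.45×6/(1+1.23)×log₁₀(259/153)
    = 1.2108 × 0.22861 = 0.2768 m

S_c ≈ 277 mm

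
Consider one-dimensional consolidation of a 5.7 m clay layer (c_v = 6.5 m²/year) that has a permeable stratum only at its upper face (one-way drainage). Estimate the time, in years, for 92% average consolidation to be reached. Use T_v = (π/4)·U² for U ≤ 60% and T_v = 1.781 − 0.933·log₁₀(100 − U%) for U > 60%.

t ≈ 4.69 years

Drainage path length: H_d = H = 5.7 m (single drainage).
U > 60%: T_v = 1.781 − 0.933·log₁₀(100 − 92) = 0.93842.
t = T_v·H_d²/c_v = 0.93842×5.7²/6.5 = 4.691 years.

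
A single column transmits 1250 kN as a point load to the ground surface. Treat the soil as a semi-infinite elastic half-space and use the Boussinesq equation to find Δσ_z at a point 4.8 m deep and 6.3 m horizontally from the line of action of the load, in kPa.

Boussinesq vertical stress below a point load on an elastic half-space:
Δσ_z = 3P/(2πz²) · [1 + (r/z)²]^(−5/2)
r/z = 6.3/4.8 = 1.3125; [1+(r/z)²]^(−5/2) = 0.081756.
Δσ_z = 3×1250/(2π×4.8²) × 0.081756 = 25.904 × 0.081756 = 2.118 kPa

Δσ_z ≈ 2.12 kPa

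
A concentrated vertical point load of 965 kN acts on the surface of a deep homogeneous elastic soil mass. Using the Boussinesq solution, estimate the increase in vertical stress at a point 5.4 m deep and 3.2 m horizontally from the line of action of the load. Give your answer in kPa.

Boussinesq vertical stress below a point load on an elastic half-space:
Δσ_z = 3P/(2πz²) · [1 + (r/z)²]^(−5/2)
r/z = 3.2/5.4 = 0.59259; [1+(r/z)²]^(−5/2) = 0.47122.
Δσ_z = 3×965/(2π×5.4²) × 0.47122 = 15.801 × 0.47122 = 7.446 kPa

Δσ_z ≈ 7.45 kPa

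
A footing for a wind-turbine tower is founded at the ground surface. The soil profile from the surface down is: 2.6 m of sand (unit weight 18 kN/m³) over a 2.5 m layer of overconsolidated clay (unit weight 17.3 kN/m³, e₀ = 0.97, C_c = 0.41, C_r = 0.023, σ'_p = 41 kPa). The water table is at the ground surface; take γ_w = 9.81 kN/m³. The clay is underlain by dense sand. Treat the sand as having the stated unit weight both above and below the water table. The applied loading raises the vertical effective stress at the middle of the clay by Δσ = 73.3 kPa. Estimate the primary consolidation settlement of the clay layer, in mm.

Mid-depth of clay below the ground surface: z = 2.6 + 2.5/2 = 3.85 m.
Total vertical stress at mid-clay: σ_v = 18×2.6 + 17.3×1.25 = 68.425 kPa.
Pore pressure: u = 9.81×(3.85 − 0) = 37.769 kPa.
Initial effective stress: σ'_0 = σ_v − u = 68.425 − 37.769 = 30.656 kPa.
Final effective stress: σ'_f = 30.656 + 73.3 = 103.96 kPa.
σ'_f = 103.96 > σ'_p = 41 kPa, so the stress path crosses the preconsolidation pressure — recompression up to σ'_p, then virgin compression beyond:
S_c = H/(1+e₀)·[C_r·log₁₀(σ'_p/σ'_0) + C_c·log₁₀(σ'_f/σ'_p)]
    = 2.5/1.97 × [0.023×log₁₀(41/30.656) + 0.41×log₁₀(103.96/41)]
    = 1.269 × [0.0029042 + 0.16567] = 0.2139 m

S_c ≈ 214 mm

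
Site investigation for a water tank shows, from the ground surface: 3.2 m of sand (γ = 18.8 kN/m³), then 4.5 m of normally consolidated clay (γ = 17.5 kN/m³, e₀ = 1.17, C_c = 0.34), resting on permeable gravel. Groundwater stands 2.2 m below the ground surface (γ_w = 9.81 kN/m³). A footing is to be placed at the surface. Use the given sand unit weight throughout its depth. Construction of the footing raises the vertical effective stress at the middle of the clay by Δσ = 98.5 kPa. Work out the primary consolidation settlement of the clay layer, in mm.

S_c ≈ 275 mm

Mid-depth of clay below the ground surface: z = 3.2 + 4.5/2 = 5.45 m.
Total vertical stress at mid-clay: σ_v = 18.8×3.2 + 17.5×2.25 = 99.535 kPa.
Pore pressure: u = 9.81×(5.45 − 2.2) = 31.883 kPa.
Initial effective stress: σ'_0 = σ_v − u = 99.535 − 31.883 = 67.652 kPa.
Final effective stress: σ'_f = σ'_0 + Δσ = 67.652 + 98.5 = 166.15 kPa.
Normally consolidated clay, so the full stress increment lies on the virgin compression line:
S_c = C_c·H/(1+e₀)·log₁₀(σ'_f/σ'_0) = 0.34×4.5/(1+1.17)×log₁₀(166.15/67.652)
    = 0.70507 × 0.39022 = 0.2751 m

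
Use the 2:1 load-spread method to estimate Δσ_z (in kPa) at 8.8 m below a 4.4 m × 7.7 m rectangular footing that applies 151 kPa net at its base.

By the 2:1 method the load spreads at 1 horizontal : 2 vertical, so at depth z the loaded area has grown by z in each plan dimension:
Δσ = qBL/((B+z)(L+z)) = 151×4.4×7.7/((4.4+8.8)(7.7+8.8)) = 23.489 kPa

Δσ_z ≈ 23.5 kPa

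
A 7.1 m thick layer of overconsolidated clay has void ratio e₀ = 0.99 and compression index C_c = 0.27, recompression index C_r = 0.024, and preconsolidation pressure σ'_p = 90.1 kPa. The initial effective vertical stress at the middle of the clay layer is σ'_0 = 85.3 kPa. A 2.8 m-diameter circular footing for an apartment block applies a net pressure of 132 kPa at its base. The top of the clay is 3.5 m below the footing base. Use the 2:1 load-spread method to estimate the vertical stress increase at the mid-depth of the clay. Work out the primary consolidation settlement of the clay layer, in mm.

S_c ≈ 28.4 mm

Mid-depth of clay below the footing base: z = 3.5 + 7.1/2 = 7.05 m.
Stress increase at mid-clay by the 2:1 spreading method:
Δσ ≈ qD²/(D+z)² = 132×2.8²/(2.8+7.05)² = 10.666 kPa
Final effective stress: σ'_f = 85.3 + 10.666 = 95.966 kPa.
σ'_f = 95.966 > σ'_p = 90.1 kPa, so the stress path crosses the preconsolidation pressure — recompression up to σ'_p, then virgin compression beyond:
S_c = H/(1+e₀)·[C_r·log₁₀(σ'_p/σ'_0) + C_c·log₁₀(σ'_f/σ'_p)]
    = 7.1/1.99 × [0.024×log₁₀(90.1/85.3) + 0.27×log₁₀(95.966/90.1)]
    = 3.5678 × [0.00057062 + 0.007396] = 0.02842 m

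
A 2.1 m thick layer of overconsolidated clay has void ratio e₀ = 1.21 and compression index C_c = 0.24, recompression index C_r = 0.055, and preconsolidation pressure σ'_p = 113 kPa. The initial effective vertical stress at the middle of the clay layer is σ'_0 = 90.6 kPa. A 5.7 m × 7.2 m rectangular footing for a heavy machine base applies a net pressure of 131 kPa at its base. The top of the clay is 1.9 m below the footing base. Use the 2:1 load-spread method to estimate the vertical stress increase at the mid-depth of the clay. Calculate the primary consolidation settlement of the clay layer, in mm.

Mid-depth of clay below the footing base: z = 1.9 + 2.1/2 = 2.95 m.
Stress increase at mid-clay by the 2:1 spreading method:
Δσ = qBL/((B+z)(L+z)) = 131×5.7×7.2/((5.7+2.95)(7.2+2.95)) = 61.235 kPa
Final effective stress: σ'_f = 90.6 + 61.235 = 151.83 kPa.
σ'_f = 151.83 > σ'_p = 113 kPa, so the stress path crosses the preconsolidation pressure — recompression up to σ'_p, then virgin compression beyond:
S_c = H/(1+e₀)·[C_r·log₁₀(σ'_p/σ'_0) + C_c·log₁₀(σ'_f/σ'_p)]
    = 2.1/2.21 × [0.055×log₁₀(113/90.6) + 0.24×log₁₀(151.83/113)]
    = 0.95023 × [0.0052773 + 0.030787] = 0.03427 m

S_c ≈ 34.3 mm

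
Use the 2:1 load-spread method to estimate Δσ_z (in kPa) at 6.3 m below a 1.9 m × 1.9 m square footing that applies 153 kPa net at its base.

By the 2:1 method the load spreads at 1 horizontal : 2 vertical, so at depth z the loaded area has grown by z in each plan dimension:
Δσ = qBL/((B+z)(L+z)) = 153×1.9×1.9/((1.9+6.3)(1.9+6.3)) = 8.2143 kPa

Δσ_z ≈ 8.21 kPa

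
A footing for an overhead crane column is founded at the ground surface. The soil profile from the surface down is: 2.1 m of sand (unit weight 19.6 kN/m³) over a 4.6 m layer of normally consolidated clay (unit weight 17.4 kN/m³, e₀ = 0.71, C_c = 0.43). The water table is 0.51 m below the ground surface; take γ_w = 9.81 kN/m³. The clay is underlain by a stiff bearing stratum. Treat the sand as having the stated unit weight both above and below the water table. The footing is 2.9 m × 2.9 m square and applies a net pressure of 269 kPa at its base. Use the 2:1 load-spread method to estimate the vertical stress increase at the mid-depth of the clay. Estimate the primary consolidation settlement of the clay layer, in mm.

S_c ≈ 345 mm

Mid-depth of clay below the ground surface: z = 2.1 + 4.6/2 = 4.4 m.
Total vertical stress at mid-clay: σ_v = 19.6×2.1 + 17.4×2.3 = 81.18 kPa.
Pore pressure: u = 9.81×(4.4 − 0.51) = 38.161 kPa.
Initial effective stress: σ'_0 = σ_v − u = 81.18 − 38.161 = 43.019 kPa.
Stress increase at mid-clay by the 2:1 spreading method:
Δσ = qBL/((B+z)(L+z)) = 269×2.9×2.9/((2.9+4.4)(2.9+4.4)) = 42.452 kPa
Final effective stress: σ'_f = σ'_0 + Δσ = 43.019 + 42.452 = 85.471 kPa.
Normally consolidated clay, so the full stress increment lies on the virgin compression line:
S_c = C_c·H/(1+e₀)·log₁₀(σ'_f/σ'_0) = 0.43×4.6/(1+0.71)×log₁₀(85.471/43.019)
    = 1.1567 × 0.29816 = 0.3449 m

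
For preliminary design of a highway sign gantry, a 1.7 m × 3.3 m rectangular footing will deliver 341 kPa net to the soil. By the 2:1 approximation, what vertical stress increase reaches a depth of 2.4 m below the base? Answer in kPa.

Δσ_z ≈ 81.9 kPa

By the 2:1 method the load spreads at 1 horizontal : 2 vertical, so at depth z the loaded area has grown by z in each plan dimension:
Δσ = qBL/((B+z)(L+z)) = 341×1.7×3.3/((1.7+2.4)(3.3+2.4)) = 81.858 kPa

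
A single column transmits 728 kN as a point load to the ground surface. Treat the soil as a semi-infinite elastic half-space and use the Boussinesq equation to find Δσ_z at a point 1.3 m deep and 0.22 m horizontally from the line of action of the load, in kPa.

Boussinesq vertical stress below a point load on an elastic half-space:
Δσ_z = 3P/(2πz²) · [1 + (r/z)²]^(−5/2)
r/z = 0.22/1.3 = 0.16923; [1+(r/z)²]^(−5/2) = 0.93184.
Δσ_z = 3×728/(2π×1.3²) × 0.93184 = 205.68 × 0.93184 = 191.7 kPa

Δσ_z ≈ 192 kPa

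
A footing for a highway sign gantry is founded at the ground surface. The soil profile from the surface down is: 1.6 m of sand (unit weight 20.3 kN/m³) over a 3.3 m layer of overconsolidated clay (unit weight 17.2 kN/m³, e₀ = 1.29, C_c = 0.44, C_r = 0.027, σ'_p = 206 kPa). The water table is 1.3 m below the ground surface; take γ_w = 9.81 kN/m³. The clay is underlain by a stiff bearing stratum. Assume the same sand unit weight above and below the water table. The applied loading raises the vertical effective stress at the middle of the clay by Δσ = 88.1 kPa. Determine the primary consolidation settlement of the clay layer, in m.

Mid-depth of clay below the ground surface: z = 1.6 + 3.3/2 = 3.25 m.
Total vertical stress at mid-clay: σ_v = 20.3×1.6 + 17.2×1.65 = 60.86 kPa.
Pore pressure: u = 9.81×(3.25 − 1.3) = 19.13 kPa.
Initial effective stress: σ'_0 = σ_v − u = 60.86 − 19.13 = 41.73 kPa.
Final effective stress: σ'_f = 41.73 + 88.1 = 129.83 kPa.
σ'_f = 129.83 ≤ σ'_p = 206 kPa, so the clay remains overconsolidated and only the recompression index applies:
S_c = C_r·H/(1+e₀)·log₁₀(σ'_f/σ'_0) = 0.027×3.3/2.29×log₁₀(129.83/41.73)
    = 0.038907 × 0.49293 = 0.01918 m

S_c ≈ 0.0192 m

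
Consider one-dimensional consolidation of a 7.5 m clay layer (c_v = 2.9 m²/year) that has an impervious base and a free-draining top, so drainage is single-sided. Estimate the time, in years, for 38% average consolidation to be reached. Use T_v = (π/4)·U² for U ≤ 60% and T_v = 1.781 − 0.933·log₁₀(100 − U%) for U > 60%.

Drainage path length: H_d = H = 7.5 m (single drainage).
U ≤ 60%: T_v = (π/4)·U² = (π/4)×0.38² = 0.11341.
t = T_v·H_d²/c_v = 0.11341×7.5²/2.9 = 2.2 years.

t ≈ 2.2 years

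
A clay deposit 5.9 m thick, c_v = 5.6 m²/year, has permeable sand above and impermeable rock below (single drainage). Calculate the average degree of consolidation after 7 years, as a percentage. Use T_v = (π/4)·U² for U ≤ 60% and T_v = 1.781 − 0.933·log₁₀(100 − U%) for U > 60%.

U ≈ 95 %

Drainage path length: H_d = H = 5.9 m (single drainage).
T_v = c_v·t/H_d² = 5.6×7/5.9² = 1.1261.
T_v = 1.1261 corresponds to the U > 60% branch:
U = 1 − 10^((1.781 − T_v)/0.933)/100 = 0.9497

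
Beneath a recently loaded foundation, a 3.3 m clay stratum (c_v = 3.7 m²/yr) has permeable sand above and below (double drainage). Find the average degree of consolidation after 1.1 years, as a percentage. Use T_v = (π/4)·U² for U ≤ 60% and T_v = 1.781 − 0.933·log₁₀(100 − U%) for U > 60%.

U ≈ 98 %

Drainage path length: H_d = H/2 = 1.65 m (double drainage).
T_v = c_v·t/H_d² = 3.7×1.1/1.65² = 1.4949.
T_v = 1.4949 corresponds to the U > 60% branch:
U = 1 − 10^((1.781 − T_v)/0.933)/100 = 0.9797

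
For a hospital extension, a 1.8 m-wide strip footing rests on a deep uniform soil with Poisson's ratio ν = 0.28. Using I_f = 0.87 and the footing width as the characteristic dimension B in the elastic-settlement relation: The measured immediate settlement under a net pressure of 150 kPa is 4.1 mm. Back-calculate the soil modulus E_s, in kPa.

E_s ≈ 52800 kPa

S_e = q·B·(1−ν²)/E_s · I_f  ⇒  E_s = q·B·(1−ν²)·I_f / S_e.
E_s = 150 × 1.8 × 0.9216 × 0.87 / 0.0041 = 52800 kPa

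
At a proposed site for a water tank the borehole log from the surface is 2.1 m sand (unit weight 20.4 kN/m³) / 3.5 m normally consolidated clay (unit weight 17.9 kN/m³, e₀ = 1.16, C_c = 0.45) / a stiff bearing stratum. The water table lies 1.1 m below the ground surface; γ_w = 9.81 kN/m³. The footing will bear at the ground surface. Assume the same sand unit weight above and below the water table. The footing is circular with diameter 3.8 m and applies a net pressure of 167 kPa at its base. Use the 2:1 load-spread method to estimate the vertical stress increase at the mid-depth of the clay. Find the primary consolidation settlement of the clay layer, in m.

Mid-depth of clay below the ground surface: z = 2.1 + 3.5/2 = 3.85 m.
Total vertical stress at mid-clay: σ_v = 20.4×2.1 + 17.9×1.75 = 74.165 kPa.
Pore pressure: u = 9.81×(3.85 − 1.1) = 26.978 kPa.
Initial effective stress: σ'_0 = σ_v − u = 74.165 − 26.978 = 47.187 kPa.
Stress increase at mid-clay by the 2:1 spreading method:
Δσ ≈ qD²/(D+z)² = 167×3.8²/(3.8+3.85)² = 41.206 kPa
Final effective stress: σ'_f = σ'_0 + Δσ = 47.187 + 41.206 = 88.393 kPa.
Normally consolidated clay, so the full stress increment lies on the virgin compression line:
S_c = C_c·H/(1+e₀)·log₁₀(σ'_f/σ'_0) = 0.45×3.5/(1+1.16)×log₁₀(88.393/47.187)
    = 0.72917 × 0.2726 = 0.1988 m

S_c ≈ 0.199 m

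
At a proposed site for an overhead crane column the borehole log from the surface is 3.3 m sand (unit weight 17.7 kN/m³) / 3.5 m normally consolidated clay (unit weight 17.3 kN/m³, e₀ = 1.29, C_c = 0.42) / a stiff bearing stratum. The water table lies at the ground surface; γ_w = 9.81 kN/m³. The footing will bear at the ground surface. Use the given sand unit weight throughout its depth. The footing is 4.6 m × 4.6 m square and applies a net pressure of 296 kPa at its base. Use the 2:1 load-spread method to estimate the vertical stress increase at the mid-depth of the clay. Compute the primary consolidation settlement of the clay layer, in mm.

S_c ≈ 279 mm

Mid-depth of clay below the ground surface: z = 3.3 + 3.5/2 = 5.05 m.
Total vertical stress at mid-clay: σ_v = 17.7×3.3 + 17.3×1.75 = 88.685 kPa.
Pore pressure: u = 9.81×(5.05 − 0) = 49.541 kPa.
Initial effective stress: σ'_0 = σ_v − u = 88.685 − 49.541 = 39.144 kPa.
Stress increase at mid-clay by the 2:1 spreading method:
Δσ = qBL/((B+z)(L+z)) = 296×4.6×4.6/((4.6+5.05)(4.6+5.05)) = 67.259 kPa
Final effective stress: σ'_f = σ'_0 + Δσ = 39.144 + 67.259 = 106.4 kPa.
Normally consolidated clay, so the full stress increment lies on the virgin compression line:
S_c = C_c·H/(1+e₀)·log₁₀(σ'_f/σ'_0) = 0.42×3.5/(1+1.29)×log₁₀(106.4/39.144)
    = 0.64192 × 0.43428 = 0.2788 m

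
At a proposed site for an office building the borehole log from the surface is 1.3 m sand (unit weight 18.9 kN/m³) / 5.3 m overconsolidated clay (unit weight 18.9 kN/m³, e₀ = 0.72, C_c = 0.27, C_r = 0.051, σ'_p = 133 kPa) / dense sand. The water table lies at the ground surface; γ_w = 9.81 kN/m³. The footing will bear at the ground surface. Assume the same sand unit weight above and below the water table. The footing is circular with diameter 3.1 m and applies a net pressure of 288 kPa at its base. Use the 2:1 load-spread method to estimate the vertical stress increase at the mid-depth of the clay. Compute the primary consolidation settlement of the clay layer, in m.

Mid-depth of clay below the ground surface: z = 1.3 + 5.3/2 = 3.95 m.
Total vertical stress at mid-clay: σ_v = 18.9×1.3 + 18.9×2.65 = 74.655 kPa.
Pore pressure: u = 9.81×(3.95 − 0) = 38.75 kPa.
Initial effective stress: σ'_0 = σ_v − u = 74.655 − 38.75 = 35.905 kPa.
Stress increase at mid-clay by the 2:1 spreading method:
Δσ ≈ qD²/(D+z)² = 288×3.1²/(3.1+3.95)² = 55.685 kPa
Final effective stress: σ'_f = 35.905 + 55.685 = 91.59 kPa.
σ'_f = 91.59 ≤ σ'_p = 133 kPa, so the clay remains overconsolidated and only the recompression index applies:
S_c = C_r·H/(1+e₀)·log₁₀(σ'_f/σ'_0) = 0.051×5.3/1.72×log₁₀(91.59/35.905)
    = 0.15715 × 0.40669 = 0.06391 m

S_c ≈ 0.0639 m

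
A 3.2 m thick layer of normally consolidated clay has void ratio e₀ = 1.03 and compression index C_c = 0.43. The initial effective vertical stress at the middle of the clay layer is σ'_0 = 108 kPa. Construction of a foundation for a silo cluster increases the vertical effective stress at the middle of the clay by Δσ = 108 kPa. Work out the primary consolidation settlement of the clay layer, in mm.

S_c ≈ 204 mm

Final effective stress: σ'_f = σ'_0 + Δσ = 108 + 108 = 216 kPa.
Normally consolidated clay, so the full stress increment lies on the virgin compression line:
S_c = C_c·H/(1+e₀)·log₁₀(σ'_f/σ'_0) = 0.43×3.2/(1+1.03)×log₁₀(216/108)
    = 0.67783 × 0.30103 = 0.204 m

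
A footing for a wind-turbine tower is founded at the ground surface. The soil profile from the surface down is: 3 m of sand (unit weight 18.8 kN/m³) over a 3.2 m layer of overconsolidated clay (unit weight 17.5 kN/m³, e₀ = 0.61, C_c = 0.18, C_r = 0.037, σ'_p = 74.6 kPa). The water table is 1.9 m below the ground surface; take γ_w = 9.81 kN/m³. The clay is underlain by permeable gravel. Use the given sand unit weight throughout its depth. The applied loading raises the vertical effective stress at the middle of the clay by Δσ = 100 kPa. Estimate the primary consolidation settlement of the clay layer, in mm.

Mid-depth of clay below the ground surface: z = 3 + 3.2/2 = 4.6 m.
Total vertical stress at mid-clay: σ_v = 18.8×3 + 17.5×1.6 = 84.4 kPa.
Pore pressure: u = 9.81×(4.6 − 1.9) = 26.487 kPa.
Initial effective stress: σ'_0 = σ_v − u = 84.4 − 26.487 = 57.913 kPa.
Final effective stress: σ'_f = 57.913 + 100 = 157.91 kPa.
σ'_f = 157.91 > σ'_p = 74.6 kPa, so the stress path crosses the preconsolidation pressure — recompression up to σ'_p, then virgin compression beyond:
S_c = H/(1+e₀)·[C_r·log₁₀(σ'_p/σ'_0) + C_c·log₁₀(σ'_f/σ'_p)]
    = 3.2/1.61 × [0.037×log₁₀(74.6/57.913) + 0.18×log₁₀(157.91/74.6)]
    = 1.9876 × [0.0040686 + 0.058621] = 0.1246 m

S_c ≈ 125 mm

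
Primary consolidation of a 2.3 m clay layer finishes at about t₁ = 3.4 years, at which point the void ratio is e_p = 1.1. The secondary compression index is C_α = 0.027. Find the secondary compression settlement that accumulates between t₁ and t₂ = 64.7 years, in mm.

S_s ≈ 37.8 mm

Secondary compression: S_s = C_α·H/(1+e_p)·log₁₀(t₂/t₁)
S_s = 0.027×2.3/(1+1.1)×log₁₀(64.7/3.4)
    = 0.02957 × 1.279 = 0.03783 m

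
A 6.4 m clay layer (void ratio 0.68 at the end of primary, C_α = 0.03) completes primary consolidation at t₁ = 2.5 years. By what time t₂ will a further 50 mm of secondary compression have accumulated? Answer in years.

t₂ ≈ 6.85 years

S_s = C_α·H/(1+e_p)·log₁₀(t₂/t₁) ⇒ log₁₀(t₂/t₁) = S_s·(1+e_p)/(C_α·H).
log₁₀(t₂/t₁) = 0.05 × (1+0.68) / (0.03×6.4) = 0.4375
t₂ = t₁ × 10^0.4375 = 2.5 × 2.738 = 6.846 years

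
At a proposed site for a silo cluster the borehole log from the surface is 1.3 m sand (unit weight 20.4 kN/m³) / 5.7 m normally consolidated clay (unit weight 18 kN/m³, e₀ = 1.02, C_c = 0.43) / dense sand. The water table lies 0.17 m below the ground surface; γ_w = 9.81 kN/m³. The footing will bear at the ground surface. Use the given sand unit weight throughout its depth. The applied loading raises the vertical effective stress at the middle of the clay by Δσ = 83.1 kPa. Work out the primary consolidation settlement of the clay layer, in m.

S_c ≈ 0.604 m

Mid-depth of clay below the ground surface: z = 1.3 + 5.7/2 = 4.15 m.
Total vertical stress at mid-clay: σ_v = 20.4×1.3 + 18×2.85 = 77.82 kPa.
Pore pressure: u = 9.81×(4.15 − 0.17) = 39.044 kPa.
Initial effective stress: σ'_0 = σ_v − u = 77.82 − 39.044 = 38.776 kPa.
Final effective stress: σ'_f = σ'_0 + Δσ = 38.776 + 83.1 = 121.88 kPa.
Normally consolidated clay, so the full stress increment lies on the virgin compression line:
S_c = C_c·H/(1+e₀)·log₁₀(σ'_f/σ'_0) = 0.43×5.7/(1+1.02)×log₁₀(121.88/38.776)
    = 1.2134 × 0.49737 = 0.6035 m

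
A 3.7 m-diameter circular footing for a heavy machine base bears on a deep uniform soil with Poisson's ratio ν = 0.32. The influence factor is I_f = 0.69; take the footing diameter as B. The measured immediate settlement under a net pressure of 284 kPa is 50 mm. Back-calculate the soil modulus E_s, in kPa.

E_s ≈ 13000 kPa

S_e = q·B·(1−ν²)/E_s · I_f  ⇒  E_s = q·B·(1−ν²)·I_f / S_e.
E_s = 284 × 3.7 × 0.8976 × 0.69 / 0.05 = 13020 kPa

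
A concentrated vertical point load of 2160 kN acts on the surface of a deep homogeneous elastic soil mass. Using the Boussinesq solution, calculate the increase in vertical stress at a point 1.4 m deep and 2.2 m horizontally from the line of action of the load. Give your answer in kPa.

Δσ_z ≈ 23.5 kPa

Boussinesq vertical stress below a point load on an elastic half-space:
Δσ_z = 3P/(2πz²) · [1 + (r/z)²]^(−5/2)
r/z = 2.2/1.4 = 1.5714; [1+(r/z)²]^(−5/2) = 0.044603.
Δσ_z = 3×2160/(2π×1.4²) × 0.044603 = 526.19 × 0.044603 = 23.47 kPa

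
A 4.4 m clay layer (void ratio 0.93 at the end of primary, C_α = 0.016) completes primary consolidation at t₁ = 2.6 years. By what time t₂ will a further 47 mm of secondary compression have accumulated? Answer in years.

S_s = C_α·H/(1+e_p)·log₁₀(t₂/t₁) ⇒ log₁₀(t₂/t₁) = S_s·(1+e_p)/(C_α·H).
log₁₀(t₂/t₁) = 0.047 × (1+0.93) / (0.016×4.4) = 1.288
t₂ = t₁ × 10^1.288 = 2.6 × 19.43 = 50.52 years

t₂ ≈ 50.5 years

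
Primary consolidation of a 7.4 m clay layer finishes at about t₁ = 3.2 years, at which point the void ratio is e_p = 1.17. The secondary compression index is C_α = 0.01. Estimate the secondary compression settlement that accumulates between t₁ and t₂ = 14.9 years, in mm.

Secondary compression: S_s = C_α·H/(1+e_p)·log₁₀(t₂/t₁)
S_s = 0.01×7.4/(1+1.17)×log₁₀(14.9/3.2)
    = 0.0341 × 0.668 = 0.02278 m

S_s ≈ 22.8 mm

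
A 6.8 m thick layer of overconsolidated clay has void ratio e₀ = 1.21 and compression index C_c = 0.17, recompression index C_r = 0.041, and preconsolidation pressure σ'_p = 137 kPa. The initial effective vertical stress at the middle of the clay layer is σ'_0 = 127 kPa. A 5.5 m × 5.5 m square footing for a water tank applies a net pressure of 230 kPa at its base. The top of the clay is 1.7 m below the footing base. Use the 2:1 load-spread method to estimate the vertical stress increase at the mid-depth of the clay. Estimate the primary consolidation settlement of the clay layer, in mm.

S_c ≈ 77.2 mm

Mid-depth of clay below the footing base: z = 1.7 + 6.8/2 = 5.1 m.
Stress increase at mid-clay by the 2:1 spreading method:
Δσ = qBL/((B+z)(L+z)) = 230×5.5×5.5/((5.5+5.1)(5.5+5.1)) = 61.922 kPa
Final effective stress: σ'_f = 127 + 61.922 = 188.92 kPa.
σ'_f = 188.92 > σ'_p = 137 kPa, so the stress path crosses the preconsolidation pressure — recompression up to σ'_p, then virgin compression beyond:
S_c = H/(1+e₀)·[C_r·log₁₀(σ'_p/σ'_0) + C_c·log₁₀(σ'_f/σ'_p)]
    = 6.8/2.21 × [0.041×log₁₀(137/127) + 0.17×log₁₀(188.92/137)]
    = 3.0769 × [0.0013496 + 0.023725] = 0.07715 m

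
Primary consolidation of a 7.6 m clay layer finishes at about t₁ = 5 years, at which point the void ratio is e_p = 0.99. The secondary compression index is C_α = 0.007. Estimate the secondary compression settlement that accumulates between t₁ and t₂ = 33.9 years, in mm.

Secondary compression: S_s = C_α·H/(1+e_p)·log₁₀(t₂/t₁)
S_s = 0.007×7.6/(1+0.99)×log₁₀(33.9/5)
    = 0.02673 × 0.8312 = 0.02222 m

S_s ≈ 22.2 mm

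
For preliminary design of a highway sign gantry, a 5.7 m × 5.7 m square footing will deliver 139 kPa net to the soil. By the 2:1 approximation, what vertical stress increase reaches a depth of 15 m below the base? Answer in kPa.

By the 2:1 method the load spreads at 1 horizontal : 2 vertical, so at depth z the loaded area has grown by z in each plan dimension:
Δσ = qBL/((B+z)(L+z)) = 139×5.7×5.7/((5.7+15)(5.7+15)) = 10.54 kPa

Δσ_z ≈ 10.5 kPa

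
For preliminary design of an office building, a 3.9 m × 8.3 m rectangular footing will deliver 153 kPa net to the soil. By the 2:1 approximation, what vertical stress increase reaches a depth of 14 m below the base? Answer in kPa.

By the 2:1 method the load spreads at 1 horizontal : 2 vertical, so at depth z the loaded area has grown by z in each plan dimension:
Δσ = qBL/((B+z)(L+z)) = 153×3.9×8.3/((3.9+14)(8.3+14)) = 12.407 kPa

Δσ_z ≈ 12.4 kPa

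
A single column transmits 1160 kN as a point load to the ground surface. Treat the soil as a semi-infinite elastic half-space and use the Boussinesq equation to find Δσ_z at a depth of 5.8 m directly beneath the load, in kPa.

Δσ_z ≈ 16.5 kPa

Boussinesq vertical stress below a point load on an elastic half-space:
Δσ_z = 3P/(2πz²) · [1 + (r/z)²]^(−5/2)
r/z = 0/5.8 = 0; [1+(r/z)²]^(−5/2) = 1.
Δσ_z = 3×1160/(2π×5.8²) × 1 = 16.464 × 1 = 16.46 kPa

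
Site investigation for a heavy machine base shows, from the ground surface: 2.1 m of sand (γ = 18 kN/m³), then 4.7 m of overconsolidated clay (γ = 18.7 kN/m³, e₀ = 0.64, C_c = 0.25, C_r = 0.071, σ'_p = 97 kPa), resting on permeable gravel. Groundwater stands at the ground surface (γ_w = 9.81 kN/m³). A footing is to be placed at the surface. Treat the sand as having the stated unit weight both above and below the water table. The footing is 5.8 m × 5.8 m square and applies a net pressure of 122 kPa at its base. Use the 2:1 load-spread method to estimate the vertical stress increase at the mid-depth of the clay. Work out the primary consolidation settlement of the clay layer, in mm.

S_c ≈ 62.4 mm

Mid-depth of clay below the ground surface: z = 2.1 + 4.7/2 = 4.45 m.
Total vertical stress at mid-clay: σ_v = 18×2.1 + 18.7×2.35 = 81.745 kPa.
Pore pressure: u = 9.81×(4.45 − 0) = 43.655 kPa.
Initial effective stress: σ'_0 = σ_v − u = 81.745 − 43.655 = 38.09 kPa.
Stress increase at mid-clay by the 2:1 spreading method:
Δσ = qBL/((B+z)(L+z)) = 122×5.8×5.8/((5.8+4.45)(5.8+4.45)) = 39.063 kPa
Final effective stress: σ'_f = 38.09 + 39.063 = 77.153 kPa.
σ'_f = 77.153 ≤ σ'_p = 97 kPa, so the clay remains overconsolidated and only the recompression index applies:
S_c = C_r·H/(1+e₀)·log₁₀(σ'_f/σ'_0) = 0.071×4.7/1.64×log₁₀(77.153/38.09)
    = 0.20348 × 0.30654 = 0.06237 m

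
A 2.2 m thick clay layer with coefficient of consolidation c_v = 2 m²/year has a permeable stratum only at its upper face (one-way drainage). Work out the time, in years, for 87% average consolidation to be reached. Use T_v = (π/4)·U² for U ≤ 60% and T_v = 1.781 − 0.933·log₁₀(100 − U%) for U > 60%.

t ≈ 1.79 years

Drainage path length: H_d = H = 2.2 m (single drainage).
U > 60%: T_v = 1.781 − 0.933·log₁₀(100 − 87) = 0.74169.
t = T_v·H_d²/c_v = 0.74169×2.2²/2 = 1.795 years.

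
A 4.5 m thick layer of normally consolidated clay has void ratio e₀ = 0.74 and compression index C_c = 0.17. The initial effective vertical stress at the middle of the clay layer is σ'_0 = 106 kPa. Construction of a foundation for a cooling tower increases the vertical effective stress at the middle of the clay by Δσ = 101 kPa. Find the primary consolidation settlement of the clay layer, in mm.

Final effective stress: σ'_f = σ'_0 + Δσ = 106 + 101 = 207 kPa.
Normally consolidated clay, so the full stress increment lies on the virgin compression line:
S_c = C_c·H/(1+e₀)·log₁₀(σ'_f/σ'_0) = 0.17×4.5/(1+0.74)×log₁₀(207/106)
    = 0.43966 × 0.29066 = 0.1278 m

S_c ≈ 128 mm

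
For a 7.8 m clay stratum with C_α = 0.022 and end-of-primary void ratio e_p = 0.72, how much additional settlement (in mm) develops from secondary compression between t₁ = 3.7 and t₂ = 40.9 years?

Secondary compression: S_s = C_α·H/(1+e_p)·log₁₀(t₂/t₁)
S_s = 0.022×7.8/(1+0.72)×log₁₀(40.9/3.7)
    = 0.09977 × 1.044 = 0.1041 m

S_s ≈ 104 mm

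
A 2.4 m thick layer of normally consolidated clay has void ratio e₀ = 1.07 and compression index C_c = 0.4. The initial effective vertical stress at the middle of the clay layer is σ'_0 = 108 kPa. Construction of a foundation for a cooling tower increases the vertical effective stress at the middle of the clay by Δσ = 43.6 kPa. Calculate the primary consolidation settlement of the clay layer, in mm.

S_c ≈ 68.3 mm

Final effective stress: σ'_f = σ'_0 + Δσ = 108 + 43.6 = 151.6 kPa.
Normally consolidated clay, so the full stress increment lies on the virgin compression line:
S_c = C_c·H/(1+e₀)·log₁₀(σ'_f/σ'_0) = 0.4×2.4/(1+1.07)×log₁₀(151.6/108)
    = 0.46377 × 0.14728 = 0.0683 m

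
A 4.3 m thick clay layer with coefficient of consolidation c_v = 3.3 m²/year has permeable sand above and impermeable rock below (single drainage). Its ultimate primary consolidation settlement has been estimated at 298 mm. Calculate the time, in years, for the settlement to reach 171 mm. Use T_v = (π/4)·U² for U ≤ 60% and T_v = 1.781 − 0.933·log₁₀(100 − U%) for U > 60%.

Drainage path length: H_d = H = 4.3 m (single drainage).
U = S(t)/S_ult = 171/298 = 0.5738.
U ≤ 60%: T_v = (π/4)·U² = (π/4)×0.57383² = 0.25861.
t = T_v·H_d²/c_v = 0.25861×4.3²/3.3 = 1.449 years.

t ≈ 1.45 years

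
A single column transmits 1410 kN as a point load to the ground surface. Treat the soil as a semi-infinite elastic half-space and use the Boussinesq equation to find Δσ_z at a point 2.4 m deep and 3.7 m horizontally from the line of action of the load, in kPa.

Δσ_z ≈ 5.58 kPa

Boussinesq vertical stress below a point load on an elastic half-space:
Δσ_z = 3P/(2πz²) · [1 + (r/z)²]^(−5/2)
r/z = 3.7/2.4 = 1.5417; [1+(r/z)²]^(−5/2) = 0.047726.
Δσ_z = 3×1410/(2π×2.4²) × 0.047726 = 116.88 × 0.047726 = 5.578 kPa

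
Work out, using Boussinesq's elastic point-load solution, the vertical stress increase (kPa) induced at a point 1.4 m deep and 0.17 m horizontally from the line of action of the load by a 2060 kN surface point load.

Δσ_z ≈ 484 kPa

Boussinesq vertical stress below a point load on an elastic half-space:
Δσ_z = 3P/(2πz²) · [1 + (r/z)²]^(−5/2)
r/z = 0.17/1.4 = 0.12143; [1+(r/z)²]^(−5/2) = 0.96407.
Δσ_z = 3×2060/(2π×1.4²) × 0.96407 = 501.83 × 0.96407 = 483.8 kPa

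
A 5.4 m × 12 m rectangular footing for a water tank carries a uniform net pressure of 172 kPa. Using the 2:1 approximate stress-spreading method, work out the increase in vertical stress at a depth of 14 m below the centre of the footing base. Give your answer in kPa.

Δσ_z ≈ 22.1 kPa

By the 2:1 method the load spreads at 1 horizontal : 2 vertical, so at depth z the loaded area has grown by z in each plan dimension:
Δσ = qBL/((B+z)(L+z)) = 172×5.4×12/((5.4+14)(12+14)) = 22.097 kPa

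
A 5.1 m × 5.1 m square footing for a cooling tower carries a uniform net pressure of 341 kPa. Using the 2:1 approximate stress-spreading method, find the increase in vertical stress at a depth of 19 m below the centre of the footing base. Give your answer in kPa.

Δσ_z ≈ 15.3 kPa

By the 2:1 method the load spreads at 1 horizontal : 2 vertical, so at depth z the loaded area has grown by z in each plan dimension:
Δσ = qBL/((B+z)(L+z)) = 341×5.1×5.1/((5.1+19)(5.1+19)) = 15.271 kPa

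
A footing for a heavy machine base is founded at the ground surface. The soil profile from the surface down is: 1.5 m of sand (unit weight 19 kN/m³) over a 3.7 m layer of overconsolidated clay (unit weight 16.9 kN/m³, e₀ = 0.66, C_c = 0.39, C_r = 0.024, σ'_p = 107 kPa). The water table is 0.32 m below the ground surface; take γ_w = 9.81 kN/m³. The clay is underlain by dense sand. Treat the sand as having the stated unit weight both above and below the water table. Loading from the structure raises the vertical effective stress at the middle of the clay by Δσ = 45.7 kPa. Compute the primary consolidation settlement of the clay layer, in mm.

Mid-depth of clay below the ground surface: z = 1.5 + 3.7/2 = 3.35 m.
Total vertical stress at mid-clay: σ_v = 19×1.5 + 16.9×1.85 = 59.765 kPa.
Pore pressure: u = 9.81×(3.35 − 0.32) = 29.724 kPa.
Initial effective stress: σ'_0 = σ_v − u = 59.765 − 29.724 = 30.041 kPa.
Final effective stress: σ'_f = 30.041 + 45.7 = 75.741 kPa.
σ'_f = 75.741 ≤ σ'_p = 107 kPa, so the clay remains overconsolidated and only the recompression index applies:
S_c = C_r·H/(1+e₀)·log₁₀(σ'_f/σ'_0) = 0.024×3.7/1.66×log₁₀(75.741/30.041)
    = 0.053494 × 0.40162 = 0.02148 m

S_c ≈ 21.5 mm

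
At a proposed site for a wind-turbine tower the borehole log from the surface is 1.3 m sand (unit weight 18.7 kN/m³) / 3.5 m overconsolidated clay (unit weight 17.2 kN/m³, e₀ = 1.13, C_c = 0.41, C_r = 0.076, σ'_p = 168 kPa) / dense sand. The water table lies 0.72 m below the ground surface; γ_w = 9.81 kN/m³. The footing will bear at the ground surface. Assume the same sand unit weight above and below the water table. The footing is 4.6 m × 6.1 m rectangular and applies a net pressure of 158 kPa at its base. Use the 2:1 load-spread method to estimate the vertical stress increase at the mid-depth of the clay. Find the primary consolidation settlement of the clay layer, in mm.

Mid-depth of clay below the ground surface: z = 1.3 + 3.5/2 = 3.05 m.
Total vertical stress at mid-clay: σ_v = 18.7×1.3 + 17.2×1.75 = 54.41 kPa.
Pore pressure: u = 9.81×(3.05 − 0.72) = 22.857 kPa.
Initial effective stress: σ'_0 = σ_v − u = 54.41 − 22.857 = 31.553 kPa.
Stress increase at mid-clay by the 2:1 spreading method:
Δσ = qBL/((B+z)(L+z)) = 158×4.6×6.1/((4.6+3.05)(6.1+3.05)) = 63.338 kPa
Final effective stress: σ'_f = 31.553 + 63.338 = 94.891 kPa.
σ'_f = 94.891 ≤ σ'_p = 168 kPa, so the clay remains overconsolidated and only the recompression index applies:
S_c = C_r·H/(1+e₀)·log₁₀(σ'_f/σ'_0) = 0.076×3.5/2.13×log₁₀(94.891/31.553)
    = 0.12488 × 0.47818 = 0.05972 m

S_c ≈ 59.7 mm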